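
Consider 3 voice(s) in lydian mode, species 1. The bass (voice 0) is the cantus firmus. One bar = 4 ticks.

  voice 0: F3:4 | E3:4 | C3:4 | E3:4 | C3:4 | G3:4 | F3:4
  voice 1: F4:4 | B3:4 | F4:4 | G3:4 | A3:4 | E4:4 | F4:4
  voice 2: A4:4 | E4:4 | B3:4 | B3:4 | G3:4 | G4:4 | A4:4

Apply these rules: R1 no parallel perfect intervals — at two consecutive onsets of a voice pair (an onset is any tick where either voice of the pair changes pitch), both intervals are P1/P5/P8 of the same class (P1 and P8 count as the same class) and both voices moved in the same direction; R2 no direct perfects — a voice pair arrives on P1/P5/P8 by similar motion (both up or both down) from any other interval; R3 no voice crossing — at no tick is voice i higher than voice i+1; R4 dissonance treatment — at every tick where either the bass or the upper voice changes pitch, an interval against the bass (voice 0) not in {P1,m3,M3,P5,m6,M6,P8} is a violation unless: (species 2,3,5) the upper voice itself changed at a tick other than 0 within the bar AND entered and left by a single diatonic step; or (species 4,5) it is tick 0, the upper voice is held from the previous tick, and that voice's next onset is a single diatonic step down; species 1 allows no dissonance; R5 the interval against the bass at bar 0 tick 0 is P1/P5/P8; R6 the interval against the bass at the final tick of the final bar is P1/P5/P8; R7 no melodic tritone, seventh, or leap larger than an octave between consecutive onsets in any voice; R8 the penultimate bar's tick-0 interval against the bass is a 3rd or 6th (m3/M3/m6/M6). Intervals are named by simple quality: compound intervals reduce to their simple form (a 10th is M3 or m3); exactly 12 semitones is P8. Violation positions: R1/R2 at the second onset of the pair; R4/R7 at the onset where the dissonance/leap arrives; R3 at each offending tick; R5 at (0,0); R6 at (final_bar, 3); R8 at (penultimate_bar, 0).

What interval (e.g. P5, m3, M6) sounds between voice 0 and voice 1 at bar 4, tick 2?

M6

voice 0=C3 voice 1=A3 -> M6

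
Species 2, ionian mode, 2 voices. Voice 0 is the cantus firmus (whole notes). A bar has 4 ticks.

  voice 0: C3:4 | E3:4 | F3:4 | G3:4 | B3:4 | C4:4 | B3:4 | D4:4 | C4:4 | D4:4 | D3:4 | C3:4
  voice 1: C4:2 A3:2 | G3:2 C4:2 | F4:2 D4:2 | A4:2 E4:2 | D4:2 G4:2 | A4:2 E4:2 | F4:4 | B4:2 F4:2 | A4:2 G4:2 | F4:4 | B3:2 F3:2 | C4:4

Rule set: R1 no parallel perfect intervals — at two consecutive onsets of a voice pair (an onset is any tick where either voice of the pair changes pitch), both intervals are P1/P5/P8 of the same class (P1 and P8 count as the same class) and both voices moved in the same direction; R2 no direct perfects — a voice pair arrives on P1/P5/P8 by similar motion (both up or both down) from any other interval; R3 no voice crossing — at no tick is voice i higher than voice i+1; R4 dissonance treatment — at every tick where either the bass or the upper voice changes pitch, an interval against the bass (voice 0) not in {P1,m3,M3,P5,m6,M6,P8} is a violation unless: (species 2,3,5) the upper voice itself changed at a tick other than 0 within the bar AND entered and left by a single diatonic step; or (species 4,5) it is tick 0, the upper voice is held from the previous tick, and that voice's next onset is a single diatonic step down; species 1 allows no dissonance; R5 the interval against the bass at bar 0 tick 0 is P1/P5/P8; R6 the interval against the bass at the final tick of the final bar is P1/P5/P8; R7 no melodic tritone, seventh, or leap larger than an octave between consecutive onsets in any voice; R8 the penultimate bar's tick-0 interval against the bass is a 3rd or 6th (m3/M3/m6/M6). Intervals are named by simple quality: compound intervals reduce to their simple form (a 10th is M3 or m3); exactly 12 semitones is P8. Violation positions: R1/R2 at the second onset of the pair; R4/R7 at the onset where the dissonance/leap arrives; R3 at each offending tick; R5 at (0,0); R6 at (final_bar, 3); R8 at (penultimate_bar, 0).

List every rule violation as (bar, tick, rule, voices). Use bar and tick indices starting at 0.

bar 0: v0=C3 v1=C4 downbeat P8
bar 1: v0=E3 v1=G3 downbeat m3
bar 2: v0=F3 v1=F4 downbeat P8
bar 3: v0=G3 v1=A4 downbeat M2
bar 4: v0=B3 v1=D4 downbeat m3
bar 5: v0=C4 v1=A4 downbeat M6
bar 6: v0=B3 v1=F4 downbeat TT
bar 7: v0=D4 v1=B4 downbeat M6
bar 8: v0=C4 v1=A4 downbeat M6
bar 9: v0=D4 v1=F4 downbeat m3
bar 10: v0=D3 v1=B3 downbeat M6
bar 11: v0=C3 v1=C4 downbeat P8
  -> R2 @ bar 2 tick 0 v(0, 1): E3/C4 m6 -> F3/F4 P8 similar
  -> R4 @ bar 3 tick 0 v(0, 1): G3/A4 M2 untreated
  -> R4 @ bar 6 tick 0 v(0, 1): B3/F4 TT untreated
  -> R7 @ bar 7 tick 0 v(1,): F4->B4 leap 6st
  -> R7 @ bar 7 tick 2 v(1,): B4->F4 leap 6st
  -> R7 @ bar 10 tick 0 v(1,): F4->B3 leap 6st
  -> R7 @ bar 10 tick 2 v(1,): B3->F3 leap 6st

(2, 0, R2, (0, 1))
(3, 0, R4, (0, 1))
(6, 0, R4, (0, 1))
(7, 0, R7, (1,))
(7, 2, R7, (1,))
(10, 0, R7, (1,))
(10, 2, R7, (1,))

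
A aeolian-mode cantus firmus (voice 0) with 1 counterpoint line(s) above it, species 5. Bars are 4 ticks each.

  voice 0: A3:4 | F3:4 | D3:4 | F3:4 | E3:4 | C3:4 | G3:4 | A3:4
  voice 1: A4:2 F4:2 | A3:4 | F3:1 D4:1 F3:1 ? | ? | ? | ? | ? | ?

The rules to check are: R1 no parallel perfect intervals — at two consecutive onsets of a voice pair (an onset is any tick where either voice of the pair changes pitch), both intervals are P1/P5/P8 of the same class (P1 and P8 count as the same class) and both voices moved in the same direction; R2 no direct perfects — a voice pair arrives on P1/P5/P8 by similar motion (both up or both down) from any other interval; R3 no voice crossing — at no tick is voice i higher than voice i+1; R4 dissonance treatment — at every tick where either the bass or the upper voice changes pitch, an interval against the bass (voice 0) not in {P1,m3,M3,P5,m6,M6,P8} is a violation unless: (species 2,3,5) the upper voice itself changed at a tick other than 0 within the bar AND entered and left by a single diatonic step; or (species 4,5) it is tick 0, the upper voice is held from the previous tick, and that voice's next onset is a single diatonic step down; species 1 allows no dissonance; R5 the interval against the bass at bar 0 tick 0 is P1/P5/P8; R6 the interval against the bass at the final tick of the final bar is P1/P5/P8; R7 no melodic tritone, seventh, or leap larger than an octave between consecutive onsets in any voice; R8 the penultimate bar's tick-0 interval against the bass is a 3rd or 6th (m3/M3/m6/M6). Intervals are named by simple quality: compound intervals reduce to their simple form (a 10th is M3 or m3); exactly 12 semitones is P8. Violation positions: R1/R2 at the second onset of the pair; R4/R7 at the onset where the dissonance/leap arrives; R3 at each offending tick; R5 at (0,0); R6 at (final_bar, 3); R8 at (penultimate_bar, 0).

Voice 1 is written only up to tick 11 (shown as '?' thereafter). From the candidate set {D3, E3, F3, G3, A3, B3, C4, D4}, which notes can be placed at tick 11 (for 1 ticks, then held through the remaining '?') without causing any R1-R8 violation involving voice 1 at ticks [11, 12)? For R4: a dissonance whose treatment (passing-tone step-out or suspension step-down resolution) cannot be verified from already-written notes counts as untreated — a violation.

{A3, D3, D4, F3}

D3: legal
E3: violates R4
F3: legal
G3: violates R4
A3: legal
B3: violates R7
C4: violates R4
D4: legal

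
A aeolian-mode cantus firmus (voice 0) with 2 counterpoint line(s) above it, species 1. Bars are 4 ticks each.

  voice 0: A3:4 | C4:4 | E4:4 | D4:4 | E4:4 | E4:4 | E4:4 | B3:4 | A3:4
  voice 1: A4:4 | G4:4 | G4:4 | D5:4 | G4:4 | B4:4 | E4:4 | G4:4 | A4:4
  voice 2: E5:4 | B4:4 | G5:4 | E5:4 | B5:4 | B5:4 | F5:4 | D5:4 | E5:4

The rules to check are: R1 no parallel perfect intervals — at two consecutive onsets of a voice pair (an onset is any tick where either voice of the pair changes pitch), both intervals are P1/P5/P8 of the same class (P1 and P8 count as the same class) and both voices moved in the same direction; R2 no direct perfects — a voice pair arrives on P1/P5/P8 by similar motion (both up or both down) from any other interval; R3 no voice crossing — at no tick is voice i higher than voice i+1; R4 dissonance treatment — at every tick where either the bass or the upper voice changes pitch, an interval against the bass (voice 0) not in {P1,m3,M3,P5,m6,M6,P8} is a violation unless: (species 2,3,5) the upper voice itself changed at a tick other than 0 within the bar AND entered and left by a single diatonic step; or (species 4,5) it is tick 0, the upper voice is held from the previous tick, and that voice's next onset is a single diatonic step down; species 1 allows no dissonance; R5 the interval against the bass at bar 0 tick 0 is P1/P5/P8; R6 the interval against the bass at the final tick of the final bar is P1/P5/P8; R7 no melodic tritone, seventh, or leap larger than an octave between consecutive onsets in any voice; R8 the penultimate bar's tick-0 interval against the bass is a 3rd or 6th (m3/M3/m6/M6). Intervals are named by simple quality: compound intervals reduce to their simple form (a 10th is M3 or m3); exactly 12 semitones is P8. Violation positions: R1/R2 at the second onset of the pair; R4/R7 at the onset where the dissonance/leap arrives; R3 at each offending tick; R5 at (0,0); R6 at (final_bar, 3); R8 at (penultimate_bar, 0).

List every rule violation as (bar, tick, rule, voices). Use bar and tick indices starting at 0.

(1, 0, R4, (0, 2))
(3, 0, R4, (0, 2))
(4, 0, R2, (0, 2))
(6, 0, R4, (0, 2))
(6, 0, R7, (2,))
(8, 0, R1, (1, 2))

bar 0: v0=A3 v1=A4 v2=E5 downbeat P5
bar 1: v0=C4 v1=G4 v2=B4 downbeat M7
bar 2: v0=E4 v1=G4 v2=G5 downbeat m3
bar 3: v0=D4 v1=D5 v2=E5 downbeat M2
bar 4: v0=E4 v1=G4 v2=B5 downbeat P5
bar 5: v0=E4 v1=B4 v2=B5 downbeat P5
bar 6: v0=E4 v1=E4 v2=F5 downbeat m2
bar 7: v0=B3 v1=G4 v2=D5 downbeat m3
bar 8: v0=A3 v1=A4 v2=E5 downbeat P5
  -> R4 @ bar 1 tick 0 v(0, 2): C4/B4 M7 untreated
  -> R4 @ bar 3 tick 0 v(0, 2): D4/E5 M2 untreated
  -> R2 @ bar 4 tick 0 v(0, 2): D4/E5 M2 -> E4/B5 P5 similar
  -> R4 @ bar 6 tick 0 v(0, 2): E4/F5 m2 untreated
  -> R7 @ bar 6 tick 0 v(2,): B5->F5 leap 6st
  -> R1 @ bar 8 tick 0 v(1, 2): G4/D5 P5 -> A4/E5 P5 similar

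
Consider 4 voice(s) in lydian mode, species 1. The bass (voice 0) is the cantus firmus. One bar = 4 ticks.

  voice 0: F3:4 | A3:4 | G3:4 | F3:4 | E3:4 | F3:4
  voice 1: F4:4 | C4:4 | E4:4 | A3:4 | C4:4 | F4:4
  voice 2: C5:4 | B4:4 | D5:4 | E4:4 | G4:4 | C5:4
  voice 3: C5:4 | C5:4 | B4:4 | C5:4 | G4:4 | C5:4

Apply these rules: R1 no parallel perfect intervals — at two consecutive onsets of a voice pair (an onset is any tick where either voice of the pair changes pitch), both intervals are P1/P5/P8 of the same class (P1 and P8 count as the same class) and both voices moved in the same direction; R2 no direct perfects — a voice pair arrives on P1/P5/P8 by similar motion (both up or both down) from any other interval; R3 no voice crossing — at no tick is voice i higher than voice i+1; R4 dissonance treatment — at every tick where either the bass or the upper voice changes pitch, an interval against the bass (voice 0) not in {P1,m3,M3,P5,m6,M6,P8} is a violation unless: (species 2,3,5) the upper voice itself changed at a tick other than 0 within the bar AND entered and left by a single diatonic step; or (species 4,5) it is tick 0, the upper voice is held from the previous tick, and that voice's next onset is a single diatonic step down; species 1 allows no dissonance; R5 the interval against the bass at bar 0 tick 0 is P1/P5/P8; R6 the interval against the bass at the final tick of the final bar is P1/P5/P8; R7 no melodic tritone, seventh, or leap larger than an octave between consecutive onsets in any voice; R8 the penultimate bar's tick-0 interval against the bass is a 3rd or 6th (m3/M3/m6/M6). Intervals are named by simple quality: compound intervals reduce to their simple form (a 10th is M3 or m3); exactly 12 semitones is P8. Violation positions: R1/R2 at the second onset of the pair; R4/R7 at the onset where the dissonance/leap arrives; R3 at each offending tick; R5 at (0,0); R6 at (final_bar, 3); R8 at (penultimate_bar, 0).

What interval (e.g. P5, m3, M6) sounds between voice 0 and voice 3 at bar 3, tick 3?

P5

voice 0=F3 voice 3=C5 -> P5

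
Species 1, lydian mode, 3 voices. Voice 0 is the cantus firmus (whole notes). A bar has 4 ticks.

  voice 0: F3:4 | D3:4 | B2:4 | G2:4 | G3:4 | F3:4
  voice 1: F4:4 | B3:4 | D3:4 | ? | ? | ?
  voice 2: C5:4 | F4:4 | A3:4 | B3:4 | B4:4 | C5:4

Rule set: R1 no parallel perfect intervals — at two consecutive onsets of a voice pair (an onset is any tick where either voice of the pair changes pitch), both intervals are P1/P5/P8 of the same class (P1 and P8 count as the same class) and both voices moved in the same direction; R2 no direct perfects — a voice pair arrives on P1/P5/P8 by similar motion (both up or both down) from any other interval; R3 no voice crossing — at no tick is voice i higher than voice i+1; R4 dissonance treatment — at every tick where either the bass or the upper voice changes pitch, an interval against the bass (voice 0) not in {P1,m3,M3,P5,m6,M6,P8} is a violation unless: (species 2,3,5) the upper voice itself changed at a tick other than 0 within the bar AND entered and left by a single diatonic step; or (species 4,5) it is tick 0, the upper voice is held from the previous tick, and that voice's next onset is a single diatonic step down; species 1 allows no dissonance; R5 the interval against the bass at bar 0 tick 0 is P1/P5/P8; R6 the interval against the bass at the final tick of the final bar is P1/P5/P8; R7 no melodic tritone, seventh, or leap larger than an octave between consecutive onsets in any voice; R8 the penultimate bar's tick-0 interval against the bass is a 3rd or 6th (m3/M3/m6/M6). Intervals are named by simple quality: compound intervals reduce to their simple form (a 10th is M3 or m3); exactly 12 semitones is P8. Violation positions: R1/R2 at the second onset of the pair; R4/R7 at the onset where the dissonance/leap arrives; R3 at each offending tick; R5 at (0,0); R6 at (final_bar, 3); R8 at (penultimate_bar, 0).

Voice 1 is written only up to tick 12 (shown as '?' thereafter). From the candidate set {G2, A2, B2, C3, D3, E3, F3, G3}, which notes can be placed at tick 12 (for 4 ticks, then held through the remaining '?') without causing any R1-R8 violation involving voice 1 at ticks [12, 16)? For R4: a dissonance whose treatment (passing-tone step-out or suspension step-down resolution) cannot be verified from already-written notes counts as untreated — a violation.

{B2, D3, G3}

G2: violates R2
A2: violates R4
B2: legal
C3: violates R4
D3: legal
E3: violates R1
F3: violates R4
G3: legal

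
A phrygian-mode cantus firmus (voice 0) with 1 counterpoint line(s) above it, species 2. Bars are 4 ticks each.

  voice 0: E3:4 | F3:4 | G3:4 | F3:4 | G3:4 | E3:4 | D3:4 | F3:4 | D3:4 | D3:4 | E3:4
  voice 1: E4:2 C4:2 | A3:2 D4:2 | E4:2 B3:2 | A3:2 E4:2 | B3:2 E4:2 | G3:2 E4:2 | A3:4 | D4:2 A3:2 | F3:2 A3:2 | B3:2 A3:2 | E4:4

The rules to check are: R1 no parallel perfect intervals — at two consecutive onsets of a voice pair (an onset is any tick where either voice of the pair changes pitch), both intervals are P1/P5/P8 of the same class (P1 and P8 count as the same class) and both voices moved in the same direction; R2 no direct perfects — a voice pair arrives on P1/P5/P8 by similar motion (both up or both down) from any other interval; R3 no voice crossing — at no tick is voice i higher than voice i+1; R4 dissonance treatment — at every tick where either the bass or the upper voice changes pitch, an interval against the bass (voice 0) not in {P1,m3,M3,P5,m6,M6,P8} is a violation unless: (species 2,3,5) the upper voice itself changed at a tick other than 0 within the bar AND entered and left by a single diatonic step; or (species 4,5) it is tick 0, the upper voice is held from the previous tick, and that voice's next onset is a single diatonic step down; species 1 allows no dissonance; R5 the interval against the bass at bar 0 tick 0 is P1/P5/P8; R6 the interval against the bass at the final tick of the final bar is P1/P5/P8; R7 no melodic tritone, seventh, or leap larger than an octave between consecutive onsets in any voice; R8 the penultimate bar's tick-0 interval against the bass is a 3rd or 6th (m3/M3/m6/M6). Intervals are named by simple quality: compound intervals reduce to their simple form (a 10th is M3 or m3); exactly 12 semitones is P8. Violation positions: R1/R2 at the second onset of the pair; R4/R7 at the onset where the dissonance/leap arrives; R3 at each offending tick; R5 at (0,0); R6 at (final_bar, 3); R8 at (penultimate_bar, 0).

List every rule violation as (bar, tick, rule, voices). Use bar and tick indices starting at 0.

(3, 2, R4, (0, 1))
(6, 0, R2, (0, 1))
(10, 0, R2, (0, 1))

bar 0: v0=E3 v1=E4 downbeat P8
bar 1: v0=F3 v1=A3 downbeat M3
bar 2: v0=G3 v1=E4 downbeat M6
bar 3: v0=F3 v1=A3 downbeat M3
bar 4: v0=G3 v1=B3 downbeat M3
bar 5: v0=E3 v1=G3 downbeat m3
bar 6: v0=D3 v1=A3 downbeat P5
bar 7: v0=F3 v1=D4 downbeat M6
bar 8: v0=D3 v1=F3 downbeat m3
bar 9: v0=D3 v1=B3 downbeat M6
bar 10: v0=E3 v1=E4 downbeat P8
  -> R4 @ bar 3 tick 2 v(0, 1): F3/E4 M7 untreated
  -> R2 @ bar 6 tick 0 v(0, 1): E3/E4 P8 -> D3/A3 P5 similar
  -> R2 @ bar 10 tick 0 v(0, 1): D3/A3 P5 -> E3/E4 P8 similar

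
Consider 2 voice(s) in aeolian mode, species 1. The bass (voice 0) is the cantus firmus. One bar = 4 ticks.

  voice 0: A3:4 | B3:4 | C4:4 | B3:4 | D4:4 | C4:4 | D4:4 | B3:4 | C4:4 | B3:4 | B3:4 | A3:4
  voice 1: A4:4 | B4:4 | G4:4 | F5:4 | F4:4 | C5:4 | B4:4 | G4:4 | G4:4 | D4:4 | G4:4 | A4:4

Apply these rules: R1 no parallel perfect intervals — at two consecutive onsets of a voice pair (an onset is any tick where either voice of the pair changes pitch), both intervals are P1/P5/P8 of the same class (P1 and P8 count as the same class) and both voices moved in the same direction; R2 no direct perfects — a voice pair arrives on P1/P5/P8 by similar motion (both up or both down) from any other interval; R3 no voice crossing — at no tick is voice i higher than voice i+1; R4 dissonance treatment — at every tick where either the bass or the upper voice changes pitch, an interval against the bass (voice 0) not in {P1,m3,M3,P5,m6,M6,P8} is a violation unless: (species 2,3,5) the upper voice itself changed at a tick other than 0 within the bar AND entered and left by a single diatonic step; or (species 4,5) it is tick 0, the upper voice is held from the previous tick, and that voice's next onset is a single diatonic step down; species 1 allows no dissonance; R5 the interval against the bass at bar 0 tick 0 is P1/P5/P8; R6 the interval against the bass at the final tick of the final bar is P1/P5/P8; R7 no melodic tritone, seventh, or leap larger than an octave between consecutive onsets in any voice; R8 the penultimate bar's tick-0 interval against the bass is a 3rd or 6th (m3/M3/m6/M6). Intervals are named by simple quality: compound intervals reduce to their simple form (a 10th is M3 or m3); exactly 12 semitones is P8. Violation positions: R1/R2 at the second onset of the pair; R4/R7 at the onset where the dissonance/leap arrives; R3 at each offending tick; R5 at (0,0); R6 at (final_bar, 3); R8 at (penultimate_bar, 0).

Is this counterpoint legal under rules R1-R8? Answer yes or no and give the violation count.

bar 0: v0=A3 v1=A4 (P8)
bar 1: v0=B3 v1=B4 (P8)
bar 2: v0=C4 v1=G4 (P5)
bar 3: v0=B3 v1=F5 (TT)
bar 4: v0=D4 v1=F4 (m3)
bar 5: v0=C4 v1=C5 (P8)
bar 6: v0=D4 v1=B4 (M6)
bar 7: v0=B3 v1=G4 (m6)
bar 8: v0=C4 v1=G4 (P5)
bar 9: v0=B3 v1=D4 (m3)
bar 10: v0=B3 v1=G4 (m6)
bar 11: v0=A3 v1=A4 (P8)
  R1 @ bar1.0: A3/A4 P8 -> B3/B4 P8 similar
  R4 @ bar3.0: B3/F5 TT untreated
  R7 @ bar3.0: G4->F5 leap 10st

No (3 violations)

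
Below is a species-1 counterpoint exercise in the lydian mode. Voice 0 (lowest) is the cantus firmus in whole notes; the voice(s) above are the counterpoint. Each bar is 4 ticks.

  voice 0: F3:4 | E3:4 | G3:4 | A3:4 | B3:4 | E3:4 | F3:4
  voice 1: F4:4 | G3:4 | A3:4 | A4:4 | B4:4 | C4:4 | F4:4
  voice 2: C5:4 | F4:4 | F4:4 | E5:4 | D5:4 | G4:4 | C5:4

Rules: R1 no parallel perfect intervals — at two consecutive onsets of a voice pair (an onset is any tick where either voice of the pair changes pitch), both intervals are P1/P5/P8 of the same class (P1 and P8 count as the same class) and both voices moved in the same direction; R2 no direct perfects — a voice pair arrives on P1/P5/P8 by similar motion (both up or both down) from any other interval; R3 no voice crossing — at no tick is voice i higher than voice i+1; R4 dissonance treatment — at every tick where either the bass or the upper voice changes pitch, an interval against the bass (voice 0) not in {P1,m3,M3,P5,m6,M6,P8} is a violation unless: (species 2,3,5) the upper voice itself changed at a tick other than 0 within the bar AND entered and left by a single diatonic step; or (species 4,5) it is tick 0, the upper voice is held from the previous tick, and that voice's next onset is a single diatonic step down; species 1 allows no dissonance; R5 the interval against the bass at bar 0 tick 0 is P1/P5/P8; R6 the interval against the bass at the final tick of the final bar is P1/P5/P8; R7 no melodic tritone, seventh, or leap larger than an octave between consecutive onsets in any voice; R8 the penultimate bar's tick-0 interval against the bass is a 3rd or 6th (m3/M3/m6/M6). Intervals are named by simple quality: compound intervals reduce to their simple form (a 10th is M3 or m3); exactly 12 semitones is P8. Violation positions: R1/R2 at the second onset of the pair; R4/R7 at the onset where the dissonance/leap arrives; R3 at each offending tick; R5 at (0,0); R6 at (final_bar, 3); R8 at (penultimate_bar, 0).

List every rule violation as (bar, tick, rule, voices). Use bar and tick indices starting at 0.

(1, 0, R4, (0, 2))
(1, 0, R7, (1,))
(2, 0, R4, (0, 1))
(2, 0, R4, (0, 2))
(3, 0, R2, (0, 1))
(3, 0, R2, (0, 2))
(3, 0, R2, (1, 2))
(3, 0, R7, (2,))
(4, 0, R1, (0, 1))
(5, 0, R2, (1, 2))
(5, 0, R7, (1,))
(6, 0, R1, (1, 2))
(6, 0, R2, (0, 1))
(6, 0, R2, (0, 2))

bar 0: v0=F3 v1=F4 v2=C5 downbeat P5
bar 1: v0=E3 v1=G3 v2=F4 downbeat m2
bar 2: v0=G3 v1=A3 v2=F4 downbeat m7
bar 3: v0=A3 v1=A4 v2=E5 downbeat P5
bar 4: v0=B3 v1=B4 v2=D5 downbeat m3
bar 5: v0=E3 v1=C4 v2=G4 downbeat m3
bar 6: v0=F3 v1=F4 v2=C5 downbeat P5
  -> R4 @ bar 1 tick 0 v(0, 2): E3/F4 m2 untreated
  -> R7 @ bar 1 tick 0 v(1,): F4->G3 leap 10st
  -> R4 @ bar 2 tick 0 v(0, 1): G3/A3 M2 untreated
  -> R4 @ bar 2 tick 0 v(0, 2): G3/F4 m7 untreated
  -> R2 @ bar 3 tick 0 v(0, 1): G3/A3 M2 -> A3/A4 P8 similar
  -> R2 @ bar 3 tick 0 v(0, 2): G3/F4 m7 -> A3/E5 P5 similar
  -> R2 @ bar 3 tick 0 v(1, 2): A3/F4 m6 -> A4/E5 P5 similar
  -> R7 @ bar 3 tick 0 v(2,): F4->E5 leap 11st
  -> R1 @ bar 4 tick 0 v(0, 1): A3/A4 P8 -> B3/B4 P8 similar
  -> R2 @ bar 5 tick 0 v(1, 2): B4/D5 m3 -> C4/G4 P5 similar
  -> R7 @ bar 5 tick 0 v(1,): B4->C4 leap 11st
  -> R1 @ bar 6 tick 0 v(1, 2): C4/G4 P5 -> F4/C5 P5 similar
  -> R2 @ bar 6 tick 0 v(0, 1): E3/C4 m6 -> F3/F4 P8 similar
  -> R2 @ bar 6 tick 0 v(0, 2): E3/G4 m3 -> F3/C5 P5 similar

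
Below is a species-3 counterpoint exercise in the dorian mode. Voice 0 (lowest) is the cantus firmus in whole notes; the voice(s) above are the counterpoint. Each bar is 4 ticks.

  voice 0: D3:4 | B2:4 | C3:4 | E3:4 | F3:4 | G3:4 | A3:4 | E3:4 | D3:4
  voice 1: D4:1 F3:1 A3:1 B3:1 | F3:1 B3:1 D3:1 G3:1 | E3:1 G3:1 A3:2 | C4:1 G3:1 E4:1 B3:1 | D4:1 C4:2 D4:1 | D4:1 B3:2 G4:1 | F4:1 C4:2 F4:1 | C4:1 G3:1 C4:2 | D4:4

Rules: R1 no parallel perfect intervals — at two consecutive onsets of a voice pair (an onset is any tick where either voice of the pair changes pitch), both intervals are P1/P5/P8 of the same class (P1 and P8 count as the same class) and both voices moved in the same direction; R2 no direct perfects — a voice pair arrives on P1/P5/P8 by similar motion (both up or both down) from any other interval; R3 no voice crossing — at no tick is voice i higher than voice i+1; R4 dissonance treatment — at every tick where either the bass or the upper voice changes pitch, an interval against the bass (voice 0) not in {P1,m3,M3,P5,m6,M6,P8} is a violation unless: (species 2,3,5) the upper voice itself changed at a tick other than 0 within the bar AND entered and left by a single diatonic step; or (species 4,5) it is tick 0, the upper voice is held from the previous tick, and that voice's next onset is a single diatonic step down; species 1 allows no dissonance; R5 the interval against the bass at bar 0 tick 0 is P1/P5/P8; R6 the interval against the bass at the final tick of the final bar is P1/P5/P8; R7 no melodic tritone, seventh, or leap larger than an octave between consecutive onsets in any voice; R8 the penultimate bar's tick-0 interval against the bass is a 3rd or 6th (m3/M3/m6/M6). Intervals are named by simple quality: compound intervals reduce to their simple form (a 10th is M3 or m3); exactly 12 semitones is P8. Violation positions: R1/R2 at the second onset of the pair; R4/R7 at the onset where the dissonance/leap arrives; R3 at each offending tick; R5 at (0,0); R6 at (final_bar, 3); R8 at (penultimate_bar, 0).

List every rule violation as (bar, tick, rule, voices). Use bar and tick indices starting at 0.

bar 0: v0=D3 v1=D4 downbeat P8
bar 1: v0=B2 v1=F3 downbeat TT
bar 2: v0=C3 v1=E3 downbeat M3
bar 3: v0=E3 v1=C4 downbeat m6
bar 4: v0=F3 v1=D4 downbeat M6
bar 5: v0=G3 v1=D4 downbeat P5
bar 6: v0=A3 v1=F4 downbeat m6
bar 7: v0=E3 v1=C4 downbeat m6
bar 8: v0=D3 v1=D4 downbeat P8
  -> R4 @ bar 1 tick 0 v(0, 1): B2/F3 TT untreated
  -> R7 @ bar 1 tick 0 v(1,): B3->F3 leap 6st
  -> R7 @ bar 1 tick 1 v(1,): F3->B3 leap 6st

(1, 0, R4, (0, 1))
(1, 0, R7, (1,))
(1, 1, R7, (1,))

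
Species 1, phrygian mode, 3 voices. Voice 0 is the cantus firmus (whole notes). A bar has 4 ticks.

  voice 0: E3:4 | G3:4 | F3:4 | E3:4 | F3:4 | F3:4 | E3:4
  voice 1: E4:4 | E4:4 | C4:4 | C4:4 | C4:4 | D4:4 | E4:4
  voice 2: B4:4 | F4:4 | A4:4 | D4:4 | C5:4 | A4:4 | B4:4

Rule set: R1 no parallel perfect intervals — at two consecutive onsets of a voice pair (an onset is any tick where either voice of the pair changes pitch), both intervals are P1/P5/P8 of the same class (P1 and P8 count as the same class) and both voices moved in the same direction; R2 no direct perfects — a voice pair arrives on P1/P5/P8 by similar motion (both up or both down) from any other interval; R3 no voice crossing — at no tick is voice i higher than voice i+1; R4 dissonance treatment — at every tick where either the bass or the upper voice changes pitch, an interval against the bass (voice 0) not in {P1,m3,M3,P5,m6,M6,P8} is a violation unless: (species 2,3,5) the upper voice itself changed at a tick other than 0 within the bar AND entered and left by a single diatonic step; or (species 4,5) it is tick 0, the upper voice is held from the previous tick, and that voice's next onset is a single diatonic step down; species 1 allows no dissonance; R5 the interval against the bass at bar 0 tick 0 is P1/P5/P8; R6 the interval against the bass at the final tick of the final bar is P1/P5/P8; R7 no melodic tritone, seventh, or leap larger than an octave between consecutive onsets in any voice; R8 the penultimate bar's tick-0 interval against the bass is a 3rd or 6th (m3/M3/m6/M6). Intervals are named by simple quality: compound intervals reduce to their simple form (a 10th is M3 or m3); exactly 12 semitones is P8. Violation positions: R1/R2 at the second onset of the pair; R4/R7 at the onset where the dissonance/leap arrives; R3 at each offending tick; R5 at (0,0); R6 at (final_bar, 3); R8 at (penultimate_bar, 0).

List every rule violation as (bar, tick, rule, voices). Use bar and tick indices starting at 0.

bar 0: v0=E3 v1=E4 v2=B4 downbeat P5
bar 1: v0=G3 v1=E4 v2=F4 downbeat m7
bar 2: v0=F3 v1=C4 v2=A4 downbeat M3
bar 3: v0=E3 v1=C4 v2=D4 downbeat m7
bar 4: v0=F3 v1=C4 v2=C5 downbeat P5
bar 5: v0=F3 v1=D4 v2=A4 downbeat M3
bar 6: v0=E3 v1=E4 v2=B4 downbeat P5
  -> R4 @ bar 1 tick 0 v(0, 2): G3/F4 m7 untreated
  -> R7 @ bar 1 tick 0 v(2,): B4->F4 leap 6st
  -> R2 @ bar 2 tick 0 v(0, 1): G3/E4 M6 -> F3/C4 P5 similar
  -> R4 @ bar 3 tick 0 v(0, 2): E3/D4 m7 untreated
  -> R2 @ bar 4 tick 0 v(0, 2): E3/D4 m7 -> F3/C5 P5 similar
  -> R7 @ bar 4 tick 0 v(2,): D4->C5 leap 10st
  -> R1 @ bar 6 tick 0 v(1, 2): D4/A4 P5 -> E4/B4 P5 similar

(1, 0, R4, (0, 2))
(1, 0, R7, (2,))
(2, 0, R2, (0, 1))
(3, 0, R4, (0, 2))
(4, 0, R2, (0, 2))
(4, 0, R7, (2,))
(6, 0, R1, (1, 2))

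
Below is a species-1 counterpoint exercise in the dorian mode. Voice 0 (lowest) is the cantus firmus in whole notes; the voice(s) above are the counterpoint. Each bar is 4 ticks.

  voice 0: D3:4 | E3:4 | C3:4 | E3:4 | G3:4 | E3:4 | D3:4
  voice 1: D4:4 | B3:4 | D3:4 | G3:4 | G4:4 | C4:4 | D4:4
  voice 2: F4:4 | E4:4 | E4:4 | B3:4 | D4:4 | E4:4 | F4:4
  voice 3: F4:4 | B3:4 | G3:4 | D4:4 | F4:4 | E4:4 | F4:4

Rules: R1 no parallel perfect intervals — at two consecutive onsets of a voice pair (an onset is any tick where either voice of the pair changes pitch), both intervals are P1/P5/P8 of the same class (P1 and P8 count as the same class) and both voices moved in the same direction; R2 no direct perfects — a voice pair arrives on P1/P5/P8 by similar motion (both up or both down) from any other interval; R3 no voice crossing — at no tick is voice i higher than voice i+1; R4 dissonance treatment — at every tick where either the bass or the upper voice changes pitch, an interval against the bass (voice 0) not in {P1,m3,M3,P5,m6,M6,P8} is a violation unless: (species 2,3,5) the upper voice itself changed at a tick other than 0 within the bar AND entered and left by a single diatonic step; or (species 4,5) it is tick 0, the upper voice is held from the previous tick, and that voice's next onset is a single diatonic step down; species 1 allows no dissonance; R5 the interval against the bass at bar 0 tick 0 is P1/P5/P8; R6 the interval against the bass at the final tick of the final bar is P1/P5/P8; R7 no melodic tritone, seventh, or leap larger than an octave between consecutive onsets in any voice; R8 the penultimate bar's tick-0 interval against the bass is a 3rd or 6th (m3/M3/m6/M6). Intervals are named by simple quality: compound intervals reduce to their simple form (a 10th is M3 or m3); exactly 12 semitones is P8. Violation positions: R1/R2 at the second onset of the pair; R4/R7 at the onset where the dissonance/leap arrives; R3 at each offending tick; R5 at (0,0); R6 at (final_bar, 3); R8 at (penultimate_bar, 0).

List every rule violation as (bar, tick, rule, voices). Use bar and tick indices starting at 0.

(0, 0, R5, (0, 2))
(0, 0, R5, (0, 3))
(1, 0, R2, (1, 3))
(1, 0, R3, (2, 3))
(1, 0, R7, (3,))
(1, 1, R3, (2, 3))
(1, 2, R3, (2, 3))
(1, 3, R3, (2, 3))
(2, 0, R1, (0, 3))
(2, 0, R3, (2, 3))
(2, 0, R4, (0, 1))
(2, 1, R3, (2, 3))
(2, 2, R3, (2, 3))
(2, 3, R3, (2, 3))
(3, 0, R2, (1, 3))
(3, 0, R4, (0, 3))
(4, 0, R1, (0, 2))
(4, 0, R2, (0, 1))
(4, 0, R3, (1, 2))
(4, 0, R4, (0, 3))
(4, 1, R3, (1, 2))
(4, 2, R3, (1, 2))
(4, 3, R3, (1, 2))
(5, 0, R2, (0, 3))
(5, 0, R8, (0, 2))
(5, 0, R8, (0, 3))
(6, 0, R1, (2, 3))
(6, 3, R6, (0, 2))
(6, 3, R6, (0, 3))

bar 0: v0=D3 v1=D4 v2=F4 v3=F4 downbeat m3
bar 1: v0=E3 v1=B3 v2=E4 v3=B3 downbeat P5
bar 2: v0=C3 v1=D3 v2=E4 v3=G3 downbeat P5
bar 3: v0=E3 v1=G3 v2=B3 v3=D4 downbeat m7
bar 4: v0=G3 v1=G4 v2=D4 v3=F4 downbeat m7
bar 5: v0=E3 v1=C4 v2=E4 v3=E4 downbeat P8
bar 6: v0=D3 v1=D4 v2=F4 v3=F4 downbeat m3
  -> R5 @ bar 0 tick 0 v(0, 2): opens on m3
  -> R5 @ bar 0 tick 0 v(0, 3): opens on m3
  -> R2 @ bar 1 tick 0 v(1, 3): D4/F4 m3 -> B3/B3 P1 similar
  -> R3 @ bar 1 tick 0 v(2, 3): E4 above B3
  -> R7 @ bar 1 tick 0 v(3,): F4->B3 leap 6st
  -> R3 @ bar 1 tick 1 v(2, 3): E4 above B3
  -> R3 @ bar 1 tick 2 v(2, 3): E4 above B3
  -> R3 @ bar 1 tick 3 v(2, 3): E4 above B3
  -> R1 @ bar 2 tick 0 v(0, 3): E3/B3 P5 -> C3/G3 P5 similar
  -> R3 @ bar 2 tick 0 v(2, 3): E4 above G3
  -> R4 @ bar 2 tick 0 v(0, 1): C3/D3 M2 untreated
  -> R3 @ bar 2 tick 1 v(2, 3): E4 above G3
  -> R3 @ bar 2 tick 2 v(2, 3): E4 above G3
  -> R3 @ bar 2 tick 3 v(2, 3): E4 above G3
  -> R2 @ bar 3 tick 0 v(1, 3): D3/G3 P4 -> G3/D4 P5 similar
  -> R4 @ bar 3 tick 0 v(0, 3): E3/D4 m7 untreated
  -> R1 @ bar 4 tick 0 v(0, 2): E3/B3 P5 -> G3/D4 P5 similar
  -> R2 @ bar 4 tick 0 v(0, 1): E3/G3 m3 -> G3/G4 P8 similar
  -> R3 @ bar 4 tick 0 v(1, 2): G4 above D4
  -> R4 @ bar 4 tick 0 v(0, 3): G3/F4 m7 untreated
  -> R3 @ bar 4 tick 1 v(1, 2): G4 above D4
  -> R3 @ bar 4 tick 2 v(1, 2): G4 above D4
  -> R3 @ bar 4 tick 3 v(1, 2): G4 above D4
  -> R2 @ bar 5 tick 0 v(0, 3): G3/F4 m7 -> E3/E4 P8 similar
  -> R8 @ bar 5 tick 0 v(0, 2): penult P8 not 3rd/6th
  -> R8 @ bar 5 tick 0 v(0, 3): penult P8 not 3rd/6th
  -> R1 @ bar 6 tick 0 v(2, 3): E4/E4 P1 -> F4/F4 P1 similar
  -> R6 @ bar 6 tick 3 v(0, 2): closes on m3
  -> R6 @ bar 6 tick 3 v(0, 3): closes on m3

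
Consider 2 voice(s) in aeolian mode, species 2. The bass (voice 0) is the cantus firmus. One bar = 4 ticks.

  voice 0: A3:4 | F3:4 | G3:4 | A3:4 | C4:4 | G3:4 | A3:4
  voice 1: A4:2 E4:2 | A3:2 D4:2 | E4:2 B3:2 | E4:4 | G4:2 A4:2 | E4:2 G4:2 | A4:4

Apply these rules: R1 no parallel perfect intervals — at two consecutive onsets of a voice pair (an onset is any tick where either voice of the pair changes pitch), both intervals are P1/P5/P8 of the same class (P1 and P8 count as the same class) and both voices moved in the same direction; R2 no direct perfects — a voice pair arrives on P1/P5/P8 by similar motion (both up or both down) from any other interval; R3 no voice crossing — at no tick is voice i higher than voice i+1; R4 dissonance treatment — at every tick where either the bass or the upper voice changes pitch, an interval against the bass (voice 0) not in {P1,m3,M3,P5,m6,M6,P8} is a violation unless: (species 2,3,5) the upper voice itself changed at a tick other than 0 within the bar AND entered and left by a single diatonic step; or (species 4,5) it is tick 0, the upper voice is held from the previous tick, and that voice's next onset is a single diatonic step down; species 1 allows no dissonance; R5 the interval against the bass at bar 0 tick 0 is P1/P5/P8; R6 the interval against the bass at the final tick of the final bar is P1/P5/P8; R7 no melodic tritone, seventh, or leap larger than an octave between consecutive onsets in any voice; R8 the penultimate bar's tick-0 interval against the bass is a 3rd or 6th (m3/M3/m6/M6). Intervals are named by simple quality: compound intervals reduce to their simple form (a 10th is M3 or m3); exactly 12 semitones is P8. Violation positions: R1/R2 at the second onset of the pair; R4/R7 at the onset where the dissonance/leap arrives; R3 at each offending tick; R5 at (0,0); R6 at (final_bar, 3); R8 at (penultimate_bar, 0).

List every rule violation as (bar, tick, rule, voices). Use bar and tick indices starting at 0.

(3, 0, R2, (0, 1))
(4, 0, R1, (0, 1))
(6, 0, R1, (0, 1))

bar 0: v0=A3 v1=A4 downbeat P8
bar 1: v0=F3 v1=A3 downbeat M3
bar 2: v0=G3 v1=E4 downbeat M6
bar 3: v0=A3 v1=E4 downbeat P5
bar 4: v0=C4 v1=G4 downbeat P5
bar 5: v0=G3 v1=E4 downbeat M6
bar 6: v0=A3 v1=A4 downbeat P8
  -> R2 @ bar 3 tick 0 v(0, 1): G3/B3 M3 -> A3/E4 P5 similar
  -> R1 @ bar 4 tick 0 v(0, 1): A3/E4 P5 -> C4/G4 P5 similar
  -> R1 @ bar 6 tick 0 v(0, 1): G3/G4 P8 -> A3/A4 P8 similar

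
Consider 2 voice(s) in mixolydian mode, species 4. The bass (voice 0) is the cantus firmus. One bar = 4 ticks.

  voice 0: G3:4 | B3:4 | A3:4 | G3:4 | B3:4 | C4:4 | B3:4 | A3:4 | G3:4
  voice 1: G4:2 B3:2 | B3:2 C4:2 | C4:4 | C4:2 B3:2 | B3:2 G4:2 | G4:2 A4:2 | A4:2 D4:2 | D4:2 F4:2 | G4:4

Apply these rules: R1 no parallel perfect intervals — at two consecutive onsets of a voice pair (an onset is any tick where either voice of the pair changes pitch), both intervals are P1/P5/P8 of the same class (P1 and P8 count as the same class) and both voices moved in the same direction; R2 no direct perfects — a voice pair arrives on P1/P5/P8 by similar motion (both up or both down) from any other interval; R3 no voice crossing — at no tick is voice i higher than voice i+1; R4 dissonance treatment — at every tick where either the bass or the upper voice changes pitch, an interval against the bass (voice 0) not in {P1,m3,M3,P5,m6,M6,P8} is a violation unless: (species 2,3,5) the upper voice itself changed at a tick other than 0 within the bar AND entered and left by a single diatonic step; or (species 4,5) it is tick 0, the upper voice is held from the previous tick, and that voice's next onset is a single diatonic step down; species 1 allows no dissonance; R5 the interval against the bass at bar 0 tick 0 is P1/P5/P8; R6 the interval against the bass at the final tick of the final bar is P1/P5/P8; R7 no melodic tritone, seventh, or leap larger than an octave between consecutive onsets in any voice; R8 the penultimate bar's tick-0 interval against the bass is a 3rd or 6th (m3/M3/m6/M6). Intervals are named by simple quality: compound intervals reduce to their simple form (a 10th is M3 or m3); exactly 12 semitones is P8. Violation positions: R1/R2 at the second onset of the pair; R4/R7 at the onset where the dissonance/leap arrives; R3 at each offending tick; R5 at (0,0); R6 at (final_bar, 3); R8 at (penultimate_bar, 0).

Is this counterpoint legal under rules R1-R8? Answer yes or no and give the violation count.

No (4 violations)

bar 0: v0=G3 v1=G4 (P8)
bar 1: v0=B3 v1=B3 (P1)
bar 2: v0=A3 v1=C4 (m3)
bar 3: v0=G3 v1=C4 (P4)
bar 4: v0=B3 v1=B3 (P1)
bar 5: v0=C4 v1=G4 (P5)
bar 6: v0=B3 v1=A4 (m7)
bar 7: v0=A3 v1=D4 (P4)
bar 8: v0=G3 v1=G4 (P8)
  R4 @ bar1.2: B3/C4 m2 untreated
  R4 @ bar6.0: B3/A4 m7 untreated
  R4 @ bar7.0: A3/D4 P4 untreated
  R8 @ bar7.0: penult P4 not 3rd/6th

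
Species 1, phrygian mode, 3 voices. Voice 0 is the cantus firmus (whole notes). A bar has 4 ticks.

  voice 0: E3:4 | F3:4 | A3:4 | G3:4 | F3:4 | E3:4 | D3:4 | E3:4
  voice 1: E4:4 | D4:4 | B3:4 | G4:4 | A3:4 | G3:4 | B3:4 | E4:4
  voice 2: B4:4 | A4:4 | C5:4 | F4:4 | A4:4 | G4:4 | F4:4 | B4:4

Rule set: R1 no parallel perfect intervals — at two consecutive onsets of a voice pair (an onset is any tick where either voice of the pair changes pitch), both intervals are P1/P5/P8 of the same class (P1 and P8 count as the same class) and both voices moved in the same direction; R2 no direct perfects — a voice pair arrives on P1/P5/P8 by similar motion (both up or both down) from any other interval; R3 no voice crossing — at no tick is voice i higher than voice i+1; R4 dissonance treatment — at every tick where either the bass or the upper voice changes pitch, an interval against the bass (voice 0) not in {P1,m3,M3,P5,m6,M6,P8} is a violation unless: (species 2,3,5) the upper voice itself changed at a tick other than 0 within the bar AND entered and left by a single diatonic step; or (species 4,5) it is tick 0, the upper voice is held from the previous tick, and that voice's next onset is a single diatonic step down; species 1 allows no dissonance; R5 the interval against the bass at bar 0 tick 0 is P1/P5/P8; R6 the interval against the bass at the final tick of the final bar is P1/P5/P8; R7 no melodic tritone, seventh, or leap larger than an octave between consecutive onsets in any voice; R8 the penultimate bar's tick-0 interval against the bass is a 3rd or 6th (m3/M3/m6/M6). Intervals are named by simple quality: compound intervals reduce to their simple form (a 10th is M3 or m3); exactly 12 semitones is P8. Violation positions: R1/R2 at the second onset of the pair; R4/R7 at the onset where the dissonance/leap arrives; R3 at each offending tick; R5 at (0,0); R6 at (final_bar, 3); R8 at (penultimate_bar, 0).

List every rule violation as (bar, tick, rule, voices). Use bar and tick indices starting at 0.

bar 0: v0=E3 v1=E4 v2=B4 downbeat P5
bar 1: v0=F3 v1=D4 v2=A4 downbeat M3
bar 2: v0=A3 v1=B3 v2=C5 downbeat m3
bar 3: v0=G3 v1=G4 v2=F4 downbeat m7
bar 4: v0=F3 v1=A3 v2=A4 downbeat M3
bar 5: v0=E3 v1=G3 v2=G4 downbeat m3
bar 6: v0=D3 v1=B3 v2=F4 downbeat m3
bar 7: v0=E3 v1=E4 v2=B4 downbeat P5
  -> R1 @ bar 1 tick 0 v(1, 2): E4/B4 P5 -> D4/A4 P5 similar
  -> R4 @ bar 2 tick 0 v(0, 1): A3/B3 M2 untreated
  -> R3 @ bar 3 tick 0 v(1, 2): G4 above F4
  -> R4 @ bar 3 tick 0 v(0, 2): G3/F4 m7 untreated
  -> R3 @ bar 3 tick 1 v(1, 2): G4 above F4
  -> R3 @ bar 3 tick 2 v(1, 2): G4 above F4
  -> R3 @ bar 3 tick 3 v(1, 2): G4 above F4
  -> R7 @ bar 4 tick 0 v(1,): G4->A3 leap 10st
  -> R1 @ bar 5 tick 0 v(1, 2): A3/A4 P8 -> G3/G4 P8 similar
  -> R2 @ bar 7 tick 0 v(0, 1): D3/B3 M6 -> E3/E4 P8 similar
  -> R2 @ bar 7 tick 0 v(0, 2): D3/F4 m3 -> E3/B4 P5 similar
  -> R2 @ bar 7 tick 0 v(1, 2): B3/F4 TT -> E4/B4 P5 similar
  -> R7 @ bar 7 tick 0 v(2,): F4->B4 leap 6st

(1, 0, R1, (1, 2))
(2, 0, R4, (0, 1))
(3, 0, R3, (1, 2))
(3, 0, R4, (0, 2))
(3, 1, R3, (1, 2))
(3, 2, R3, (1, 2))
(3, 3, R3, (1, 2))
(4, 0, R7, (1,))
(5, 0, R1, (1, 2))
(7, 0, R2, (0, 1))
(7, 0, R2, (0, 2))
(7, 0, R2, (1, 2))
(7, 0, R7, (2,))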